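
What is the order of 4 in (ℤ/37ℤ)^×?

18

By Lagrange's theorem, ord_37(4) divides φ(37) = 37 − 1 = 36 = 2^2 · 3^2.
Divisors of 36: 1, 2, 3, 4, 6, 9, 12, 18, 36.
Compute 4^d (mod 37) for the divisors d until we hit 1:
4^1 ≡ 4 (mod 37)
4^2 ≡ 16 (mod 37)
4^3 ≡ 27 (mod 37)
4^4 ≡ 34 (mod 37)
4^6 ≡ 26 (mod 37)
4^9 ≡ 36 (mod 37)
4^12 ≡ 10 (mod 37)
4^18 ≡ 1 (mod 37) ✓
The smallest such exponent is 18, so the order of 4 is 18.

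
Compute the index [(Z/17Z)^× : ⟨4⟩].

4

The order of 4 must divide φ(17) = 17 − 1 = 16 = 2^4.
Divisors of 16: 1, 2, 4, 8, 16.
Compute 4^d (mod 17) for the divisors d until we hit 1:
4^1 ≡ 4
4^2 ≡ 16
4^4 ≡ 1
So ord_17(4) = 4, hence |⟨4⟩| = 4.
Index = |(Z/17Z)^×| / |⟨4⟩| = 16 / 4 = 4.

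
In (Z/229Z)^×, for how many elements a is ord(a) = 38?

18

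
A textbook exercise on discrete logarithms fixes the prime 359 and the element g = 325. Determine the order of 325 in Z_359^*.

By Lagrange's theorem, ord_359(325) divides φ(359) = 359 − 1 = 358 = 2 · 179.
Divisors of 358: 1, 2, 179, 358.
Check 325^d mod 359 for each divisor in increasing order:
325^1 ≡ 325 (mod 359)
325^2 ≡ 79 (mod 359)
325^179 ≡ 358 (mod 359)
325^358 ≡ 1 (mod 359) ✓
The smallest such exponent is 358, so the order of 325 is 358.

358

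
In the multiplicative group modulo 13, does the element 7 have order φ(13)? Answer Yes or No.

Yes

φ(13) = 13 − 1 = 12 = 2^2 · 3.
Test 7^(12/q) mod 13 for each prime factor q of 12:
7^6 ≡ 12 (mod 13)  [q = 2: ≢ 1 ✓]
7^4 ≡ 9 (mod 13)  [q = 3: ≢ 1 ✓]
All checks pass, so 7 has order 12 and is a primitive root modulo 13.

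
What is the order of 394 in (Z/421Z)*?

70

Since 394 ∈ (Z/421Z)^×, its order divides φ(421) = 421 − 1 = 420 = 2^2 · 3 · 5 · 7.
Divisors of 420: 1, 2, 3, 4, 5, 6, 7, 10, 12, 14, 15, 20, 21, 28, 30, 35, 42, 60, 70, 84, 105, 140, 210, 420.
Evaluate successive powers at the divisors of 420:
394^1 ≡ 394
394^2 ≡ 308
394^3 ≡ 104
394^4 ≡ 139
394^5 ≡ 36
394^6 ≡ 291
394^7 ≡ 142
394^10 ≡ 33
394^12 ≡ 60
394^14 ≡ 377
394^15 ≡ 346
394^20 ≡ 247
394^21 ≡ 67
394^28 ≡ 252
394^30 ≡ 152
394^35 ≡ 420
394^42 ≡ 279
394^60 ≡ 370
394^70 ≡ 1
Therefore the multiplicative order of 394 modulo 421 is 70.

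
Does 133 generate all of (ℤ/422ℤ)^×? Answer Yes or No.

φ(422) = φ(2)·φ(211) = 1·210 = 210 = 2 · 3 · 5 · 7.
An element g generates (Z/422Z)^× iff g^(210/q) ≢ 1 (mod 422) for each prime q ∈ {2, 3, 5, 7}.
133^105 ≡ 421 (mod 422)  [q = 2: ≢ 1 ✓]
133^70 ≡ 225 (mod 422)  [q = 3: ≢ 1 ✓]
133^42 ≡ 399 (mod 422)  [q = 5: ≢ 1 ✓]
133^30 ≡ 269 (mod 422)  [q = 7: ≢ 1 ✓]
None equal 1, so ord_422(133) = 210: 133 is a primitive root.

Yes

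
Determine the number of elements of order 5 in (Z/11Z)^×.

φ(11) = 11 − 1 = 10 = 2 · 5.
In a cyclic group of order 10, there are φ(d) elements of order d for each divisor d of 10, and zero for non-divisors.
5 | 10, and φ(5) = 5 − 1 = 4.

4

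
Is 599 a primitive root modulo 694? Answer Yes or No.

Yes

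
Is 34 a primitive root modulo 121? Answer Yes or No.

φ(121) = φ(11^2) = 11·(11−1) = 110 = 2 · 5 · 11.
An element g generates (Z/121Z)^× iff g^(110/q) ≢ 1 (mod 121) for each prime q ∈ {2, 5, 11}.
34^55 ≡ 1 (mod 121)  [q = 2: ≡ 1 ✗]
34^22 ≡ 1 (mod 121)  [q = 5: ≡ 1 ✗]
34^10 ≡ 89 (mod 121)  [q = 11: ≢ 1 ✓]
34^55 ≡ 1 shows ord(34) | 55, strictly less than φ(121); not a primitive root.

No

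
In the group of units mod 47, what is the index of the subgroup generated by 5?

By Lagrange's theorem, ord_47(5) divides φ(47) = 47 − 1 = 46 = 2 · 23.
Divisors of 46: 1, 2, 23, 46.
Test each divisor d:
5^1 ≡ 5 (mod 47)
5^2 ≡ 25 (mod 47)
5^23 ≡ 46 (mod 47)
5^46 ≡ 1 (mod 47) ✓
So ord_47(5) = 46, hence |⟨5⟩| = 46.
The index is φ(47) / ord(5) = 46 / 46 = 1.

1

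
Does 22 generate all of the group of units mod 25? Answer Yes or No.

φ(25) = φ(5^2) = 5·(5−1) = 20 = 2^2 · 5.
Test 22^(20/q) mod 25 for each prime factor q of 20:
22^10 ≡ 24 (mod 25)  [q = 2: ≢ 1 ✓]
22^4 ≡ 6 (mod 25)  [q = 5: ≢ 1 ✓]
All checks pass, so 22 has order 20 and is a primitive root modulo 25.

Yes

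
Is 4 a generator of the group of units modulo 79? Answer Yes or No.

No

φ(79) = 79 − 1 = 78 = 2 · 3 · 13.
It suffices to check that the order of 4 is not a proper divisor of 78: compute 4^(78/q) for q ∈ {2, 3, 13}.
4^39 ≡ 1 (mod 79)  [q = 2: ≡ 1 ✗]
4^26 ≡ 55 (mod 79)  [q = 3: ≢ 1 ✓]
4^6 ≡ 67 (mod 79)  [q = 13: ≢ 1 ✓]
4^39 ≡ 1 shows ord(4) | 39, strictly less than φ(79); not a primitive root.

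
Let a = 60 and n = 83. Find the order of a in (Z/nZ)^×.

Since 60 ∈ (Z/83Z)^×, its order divides φ(83) = 83 − 1 = 82 = 2 · 41.
Divisors of 82: 1, 2, 41, 82.
Evaluate successive powers at the divisors of 82:
60^1 ≡ 60
60^2 ≡ 31
60^41 ≡ 82
60^82 ≡ 1
Therefore the multiplicative order of 60 modulo 83 is 82.

82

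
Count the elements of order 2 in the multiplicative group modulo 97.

1

φ(97) = 97 − 1 = 96 = 2^5 · 3.
(Z/97Z)^× is cyclic (|G| = 96); a cyclic group of order m has exactly φ(d) elements of each order d | m, and none otherwise.
2 | 96, and φ(2) = 2 − 1 = 1.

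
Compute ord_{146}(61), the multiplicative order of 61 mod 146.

36

By Lagrange's theorem, ord_146(61) divides φ(146) = φ(2)·φ(73) = 1·72 = 72 = 2^3 · 3^2.
Divisors of 72: 1, 2, 3, 4, 6, 8, 9, 12, 18, 24, 36, 72.
Evaluate successive powers at the divisors of 72:
61^1 ≡ 61
61^2 ≡ 71
61^3 ≡ 97
61^4 ≡ 77
61^6 ≡ 65
61^8 ≡ 89
61^9 ≡ 27
61^12 ≡ 137
61^18 ≡ 145
61^24 ≡ 81
61^36 ≡ 1
The smallest such exponent is 36, so the order of 61 is 36.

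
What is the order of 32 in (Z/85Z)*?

8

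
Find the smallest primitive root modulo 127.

φ(127) = 127 − 1 = 126 = 2 · 3^2 · 7.
g is a primitive root iff g^(126/q) ≢ 1 (mod 127) for each prime q ∈ {2, 3, 7}.
g = 2: 2^63 ≡ 1 — hits 1, so not a primitive root.
g = 3: 3^63 ≡ 126; 3^42 ≡ 107; 3^18 ≡ 4 — none is 1, so 3 is a primitive root.
The smallest primitive root modulo 127 is 3.

3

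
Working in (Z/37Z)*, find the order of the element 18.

36

By Lagrange's theorem, ord_37(18) divides φ(37) = 37 − 1 = 36 = 2^2 · 3^2.
Divisors of 36: 1, 2, 3, 4, 6, 9, 12, 18, 36.
Test each divisor d:
18^1 ≡ 18 (mod 37)
18^2 ≡ 28 (mod 37)
18^3 ≡ 23 (mod 37)
18^4 ≡ 7 (mod 37)
18^6 ≡ 11 (mod 37)
18^9 ≡ 31 (mod 37)
18^12 ≡ 10 (mod 37)
18^18 ≡ 36 (mod 37)
18^36 ≡ 1 (mod 37) ✓
The smallest such exponent is 36, so the order of 18 is 36.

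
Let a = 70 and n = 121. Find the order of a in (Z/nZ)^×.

55

ord(70) | φ(121) = φ(11^2) = 11·(11−1) = 110 = 2 · 5 · 11.
Divisors of 110: 1, 2, 5, 10, 11, 22, 55, 110.
Check 70^d mod 121 for each divisor in increasing order:
70^1 ≡ 70 (mod 121)
70^2 ≡ 60 (mod 121)
70^5 ≡ 78 (mod 121)
70^10 ≡ 34 (mod 121)
70^11 ≡ 81 (mod 121)
70^22 ≡ 27 (mod 121)
70^55 ≡ 1 (mod 121) ✓
So ord_121(70) = 55.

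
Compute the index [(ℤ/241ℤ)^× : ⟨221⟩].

2

Since 221 ∈ (Z/241Z)^×, its order divides φ(241) = 241 − 1 = 240 = 2^4 · 3 · 5.
Divisors of 240: 1, 2, 3, 4, 5, 6, 8, 10, 12, 15, 16, 20, 24, 30, 40, 48, 60, 80, 120, 240.
Evaluate successive powers at the divisors of 240:
221^1 ≡ 221 (mod 241)
221^2 ≡ 159 (mod 241)
221^3 ≡ 194 (mod 241)
221^4 ≡ 217 (mod 241)
221^5 ≡ 239 (mod 241)
221^6 ≡ 40 (mod 241)
221^8 ≡ 94 (mod 241)
221^10 ≡ 4 (mod 241)
221^12 ≡ 154 (mod 241)
221^15 ≡ 233 (mod 241)
221^16 ≡ 160 (mod 241)
221^20 ≡ 16 (mod 241)
221^24 ≡ 98 (mod 241)
221^30 ≡ 64 (mod 241)
221^40 ≡ 15 (mod 241)
221^48 ≡ 205 (mod 241)
221^60 ≡ 240 (mod 241)
221^80 ≡ 225 (mod 241)
221^120 ≡ 1 (mod 241) ✓
So ord_241(221) = 120, hence |⟨221⟩| = 120.
The index is φ(241) / ord(221) = 240 / 120 = 2.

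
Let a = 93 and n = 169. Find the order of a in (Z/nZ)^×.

The order of 93 must divide φ(169) = φ(13^2) = 13·(13−1) = 156 = 2^2 · 3 · 13.
Divisors of 156: 1, 2, 3, 4, 6, 12, 13, 26, 39, 52, 78, 156.
Evaluate successive powers at the divisors of 156:
93^1 ≡ 93
93^2 ≡ 30
93^3 ≡ 86
93^4 ≡ 55
93^6 ≡ 129
93^12 ≡ 79
93^13 ≡ 80
93^26 ≡ 147
93^39 ≡ 99
93^52 ≡ 146
93^78 ≡ 168
93^156 ≡ 1
So ord_169(93) = 156.

156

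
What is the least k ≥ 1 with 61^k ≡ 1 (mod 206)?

17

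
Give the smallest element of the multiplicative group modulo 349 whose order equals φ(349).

φ(349) = 349 − 1 = 348 = 2^2 · 3 · 29.
g is a primitive root iff g^(348/q) ≢ 1 (mod 349) for each prime q ∈ {2, 3, 29}.
g = 2: 2^174 ≡ 348; 2^116 ≡ 226; 2^12 ≡ 257 — none is 1, so 2 is a primitive root.
Hence the least primitive root of 349 is 2.

2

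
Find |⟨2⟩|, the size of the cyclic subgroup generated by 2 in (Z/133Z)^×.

By Lagrange's theorem, ord_133(2) divides φ(133) = φ(7·19) = (7−1)·(19−1) = 6·18 = 108 = 2^2 · 3^3.
Divisors of 108: 1, 2, 3, 4, 6, 9, 12, 18, 27, 36, 54, 108.
Test each divisor d:
2^1 ≡ 2 (mod 133)
2^2 ≡ 4 (mod 133)
2^3 ≡ 8 (mod 133)
2^4 ≡ 16 (mod 133)
2^6 ≡ 64 (mod 133)
2^9 ≡ 113 (mod 133)
2^12 ≡ 106 (mod 133)
2^18 ≡ 1 (mod 133) ✓
So ord_133(2) = 18.

18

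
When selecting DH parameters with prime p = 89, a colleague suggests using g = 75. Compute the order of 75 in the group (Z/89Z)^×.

ord(75) | φ(89) = 89 − 1 = 88 = 2^3 · 11.
Divisors of 88: 1, 2, 4, 8, 11, 22, 44, 88.
Evaluate successive powers at the divisors of 88:
75^1 ≡ 75 (mod 89)
75^2 ≡ 18 (mod 89)
75^4 ≡ 57 (mod 89)
75^8 ≡ 45 (mod 89)
75^11 ≡ 52 (mod 89)
75^22 ≡ 34 (mod 89)
75^44 ≡ 88 (mod 89)
75^88 ≡ 1 (mod 89) ✓
So ord_89(75) = 88.

88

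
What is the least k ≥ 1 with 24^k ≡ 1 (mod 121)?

110

By Lagrange's theorem, ord_121(24) divides φ(121) = φ(11^2) = 11·(11−1) = 110 = 2 · 5 · 11.
Divisors of 110: 1, 2, 5, 10, 11, 22, 55, 110.
Check 24^d mod 121 for each divisor in increasing order:
24^1 ≡ 24 (mod 121)
24^2 ≡ 92 (mod 121)
24^5 ≡ 98 (mod 121)
24^10 ≡ 45 (mod 121)
24^11 ≡ 112 (mod 121)
24^22 ≡ 81 (mod 121)
24^55 ≡ 120 (mod 121)
24^110 ≡ 1 (mod 121) ✓
The smallest such exponent is 110, so the order of 24 is 110.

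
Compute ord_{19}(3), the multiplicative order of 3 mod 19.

ord(3) | φ(19) = 19 − 1 = 18 = 2 · 3^2.
Divisors of 18: 1, 2, 3, 6, 9, 18.
Evaluate successive powers at the divisors of 18:
3^1 ≡ 3
3^2 ≡ 9
3^3 ≡ 8
3^6 ≡ 7
3^9 ≡ 18
3^18 ≡ 1
So ord_19(3) = 18.

18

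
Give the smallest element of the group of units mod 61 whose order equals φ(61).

φ(61) = 61 − 1 = 60 = 2^2 · 3 · 5.
Test candidates g = 2, 3, … against the prime factors q ∈ {2, 3, 5} of φ(61): g is a generator iff g^(60/q) ≢ 1 for every such q.
g = 2: 2^30 ≡ 60; 2^20 ≡ 47; 2^12 ≡ 9 — none is 1, so 2 is a primitive root.
The smallest primitive root modulo 61 is 2.

2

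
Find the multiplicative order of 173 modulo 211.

By Lagrange's theorem, ord_211(173) divides φ(211) = 211 − 1 = 210 = 2 · 3 · 5 · 7.
Divisors of 210: 1, 2, 3, 5, 6, 7, 10, 14, 15, 21, 30, 35, 42, 70, 105, 210.
Evaluate successive powers at the divisors of 210:
173^1 ≡ 173 (mod 211)
173^2 ≡ 178 (mod 211)
173^3 ≡ 199 (mod 211)
173^5 ≡ 185 (mod 211)
173^6 ≡ 144 (mod 211)
173^7 ≡ 14 (mod 211)
173^10 ≡ 43 (mod 211)
173^14 ≡ 196 (mod 211)
173^15 ≡ 148 (mod 211)
173^21 ≡ 1 (mod 211) ✓
Hence ord(173) = 21.

21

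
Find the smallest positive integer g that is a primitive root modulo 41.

φ(41) = 41 − 1 = 40 = 2^3 · 5.
g is a primitive root iff g^(40/q) ≢ 1 (mod 41) for each prime q ∈ {2, 5}.
g = 2: 2^20 ≡ 1 — hits 1, so not a primitive root.
g = 3: 3^20 ≡ 40; 3^8 ≡ 1 — hits 1, so not a primitive root.
g = 4: 4^20 ≡ 1 — hits 1, so not a primitive root.
g = 5: 5^20 ≡ 1 — hits 1, so not a primitive root.
g = 6: 6^20 ≡ 40; 6^8 ≡ 10 — none is 1, so 6 is a primitive root.
The smallest primitive root modulo 41 is 6.

6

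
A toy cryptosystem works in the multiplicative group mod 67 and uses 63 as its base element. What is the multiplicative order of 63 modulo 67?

66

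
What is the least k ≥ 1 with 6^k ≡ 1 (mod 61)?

60

The order of 6 must divide φ(61) = 61 − 1 = 60 = 2^2 · 3 · 5.
Divisors of 60: 1, 2, 3, 4, 5, 6, 10, 12, 15, 20, 30, 60.
Evaluate successive powers at the divisors of 60:
6^1 ≡ 6 (mod 61)
6^2 ≡ 36 (mod 61)
6^3 ≡ 33 (mod 61)
6^4 ≡ 15 (mod 61)
6^5 ≡ 29 (mod 61)
6^6 ≡ 52 (mod 61)
6^10 ≡ 48 (mod 61)
6^12 ≡ 20 (mod 61)
6^15 ≡ 50 (mod 61)
6^20 ≡ 47 (mod 61)
6^30 ≡ 60 (mod 61)
6^60 ≡ 1 (mod 61) ✓
So ord_61(6) = 60.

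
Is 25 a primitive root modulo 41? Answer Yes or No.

φ(41) = 41 − 1 = 40 = 2^3 · 5.
An element g generates (Z/41Z)^× iff g^(40/q) ≢ 1 (mod 41) for each prime q ∈ {2, 5}.
25^20 ≡ 1 (mod 41)  [q = 2: ≡ 1 ✗]
25^8 ≡ 37 (mod 41)  [q = 5: ≢ 1 ✓]
25^20 ≡ 1 shows ord(25) | 20, strictly less than φ(41); not a primitive root.

No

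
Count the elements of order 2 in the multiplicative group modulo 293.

1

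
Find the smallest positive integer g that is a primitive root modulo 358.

7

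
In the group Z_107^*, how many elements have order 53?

52

φ(107) = 107 − 1 = 106 = 2 · 53.
In a cyclic group of order 106, there are φ(d) elements of order d for each divisor d of 106, and zero for non-divisors.
53 | 106, and φ(53) = 53 − 1 = 52.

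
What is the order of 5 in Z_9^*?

Since 5 ∈ (Z/9Z)^×, its order divides φ(9) = φ(3^2) = 3·(3−1) = 6 = 2 · 3.
Divisors of 6: 1, 2, 3, 6.
Test each divisor d:
5^1 ≡ 5 (mod 9)
5^2 ≡ 7 (mod 9)
5^3 ≡ 8 (mod 9)
5^6 ≡ 1 (mod 9) ✓
So ord_9(5) = 6.

6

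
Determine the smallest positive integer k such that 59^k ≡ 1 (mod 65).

Since 59 ∈ (Z/65Z)^×, its order divides φ(65) = φ(5·13) = (5−1)·(13−1) = 4·12 = 48 = 2^4 · 3.
Divisors of 48: 1, 2, 3, 4, 6, 8, 12, 16, 24, 48.
Test each divisor d:
59^1 ≡ 59 (mod 65)
59^2 ≡ 36 (mod 65)
59^3 ≡ 44 (mod 65)
59^4 ≡ 61 (mod 65)
59^6 ≡ 51 (mod 65)
59^8 ≡ 16 (mod 65)
59^12 ≡ 1 (mod 65) ✓
Therefore the multiplicative order of 59 modulo 65 is 12.

12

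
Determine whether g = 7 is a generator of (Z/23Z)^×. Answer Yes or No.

Yes

φ(23) = 23 − 1 = 22 = 2 · 11.
It suffices to check that the order of 7 is not a proper divisor of 22: compute 7^(22/q) for q ∈ {2, 11}.
7^11 ≡ 22 (mod 23)  [q = 2: ≢ 1 ✓]
7^2 ≡ 3 (mod 23)  [q = 11: ≢ 1 ✓]
All checks pass, so 7 has order 22 and is a primitive root modulo 23.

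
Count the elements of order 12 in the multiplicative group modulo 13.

φ(13) = 13 − 1 = 12 = 2^2 · 3.
(Z/13Z)^× is cyclic (|G| = 12); a cyclic group of order m has exactly φ(d) elements of each order d | m, and none otherwise.
12 = 2^2 · 3 divides 12, and φ(12) = 4.

4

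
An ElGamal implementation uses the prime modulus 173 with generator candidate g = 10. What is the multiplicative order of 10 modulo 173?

43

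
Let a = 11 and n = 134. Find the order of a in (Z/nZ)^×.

The order of 11 must divide φ(134) = φ(2)·φ(67) = 1·66 = 66 = 2 · 3 · 11.
Divisors of 66: 1, 2, 3, 6, 11, 22, 33, 66.
Check 11^d mod 134 for each divisor in increasing order:
11^1 ≡ 11 (mod 134)
11^2 ≡ 121 (mod 134)
11^3 ≡ 125 (mod 134)
11^6 ≡ 81 (mod 134)
11^11 ≡ 97 (mod 134)
11^22 ≡ 29 (mod 134)
11^33 ≡ 133 (mod 134)
11^66 ≡ 1 (mod 134) ✓
Therefore the multiplicative order of 11 modulo 134 is 66.

66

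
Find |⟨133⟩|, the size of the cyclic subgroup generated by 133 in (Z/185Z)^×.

ord(133) | φ(185) = φ(5·37) = (5−1)·(37−1) = 4·36 = 144 = 2^4 · 3^2.
Divisors of 144: 1, 2, 3, 4, 6, 8, 9, 12, 16, 18, 24, 36, 48, 72, 144.
Check 133^d mod 185 for each divisor in increasing order:
133^1 ≡ 133 (mod 185)
133^2 ≡ 114 (mod 185)
133^3 ≡ 177 (mod 185)
133^4 ≡ 46 (mod 185)
133^6 ≡ 64 (mod 185)
133^8 ≡ 81 (mod 185)
133^9 ≡ 43 (mod 185)
133^12 ≡ 26 (mod 185)
133^16 ≡ 86 (mod 185)
133^18 ≡ 184 (mod 185)
133^24 ≡ 121 (mod 185)
133^36 ≡ 1 (mod 185) ✓
Therefore the multiplicative order of 133 modulo 185 is 36.

36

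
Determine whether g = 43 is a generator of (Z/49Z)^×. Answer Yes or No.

No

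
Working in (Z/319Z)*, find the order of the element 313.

35

ord(313) | φ(319) = φ(11·29) = (11−1)·(29−1) = 10·28 = 280 = 2^3 · 5 · 7.
Divisors of 280: 1, 2, 4, 5, 7, 8, 10, 14, 20, 28, 35, 40, 56, 70, 140, 280.
Compute 313^d (mod 319) for the divisors d until we hit 1:
313^1 ≡ 313 (mod 319)
313^2 ≡ 36 (mod 319)
313^4 ≡ 20 (mod 319)
313^5 ≡ 199 (mod 319)
313^7 ≡ 146 (mod 319)
313^8 ≡ 81 (mod 319)
313^10 ≡ 45 (mod 319)
313^14 ≡ 262 (mod 319)
313^20 ≡ 111 (mod 319)
313^28 ≡ 59 (mod 319)
313^35 ≡ 1 (mod 319) ✓
Therefore the multiplicative order of 313 modulo 319 is 35.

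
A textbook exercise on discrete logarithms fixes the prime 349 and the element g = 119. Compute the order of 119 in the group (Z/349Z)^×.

ord(119) | φ(349) = 349 − 1 = 348 = 2^2 · 3 · 29.
Divisors of 348: 1, 2, 3, 4, 6, 12, 29, 58, 87, 116, 174, 348.
Evaluate successive powers at the divisors of 348:
119^1 ≡ 119 (mod 349)
119^2 ≡ 201 (mod 349)
119^3 ≡ 187 (mod 349)
119^4 ≡ 266 (mod 349)
119^6 ≡ 69 (mod 349)
119^12 ≡ 224 (mod 349)
119^29 ≡ 24 (mod 349)
119^58 ≡ 227 (mod 349)
119^87 ≡ 213 (mod 349)
119^116 ≡ 226 (mod 349)
119^174 ≡ 348 (mod 349)
119^348 ≡ 1 (mod 349) ✓
Therefore the multiplicative order of 119 modulo 349 is 348.

348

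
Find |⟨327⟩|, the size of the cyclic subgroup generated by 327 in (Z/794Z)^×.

The order of 327 must divide φ(794) = φ(2)·φ(397) = 1·396 = 396 = 2^2 · 3^2 · 11.
Divisors of 396: 1, 2, 3, 4, 6, 9, 11, 12, 18, 22, 33, 36, 44, 66, 99, 132, 198, 396.
Compute 327^d (mod 794) for the divisors d until we hit 1:
327^1 ≡ 327 (mod 794)
327^2 ≡ 533 (mod 794)
327^3 ≡ 405 (mod 794)
327^4 ≡ 631 (mod 794)
327^6 ≡ 461 (mod 794)
327^9 ≡ 115 (mod 794)
327^11 ≡ 157 (mod 794)
327^12 ≡ 523 (mod 794)
327^18 ≡ 521 (mod 794)
327^22 ≡ 35 (mod 794)
327^33 ≡ 731 (mod 794)
327^36 ≡ 687 (mod 794)
327^44 ≡ 431 (mod 794)
327^66 ≡ 793 (mod 794)
327^99 ≡ 63 (mod 794)
327^132 ≡ 1 (mod 794) ✓
So ord_794(327) = 132.

132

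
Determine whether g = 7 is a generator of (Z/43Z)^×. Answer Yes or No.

No

φ(43) = 43 − 1 = 42 = 2 · 3 · 7.
Test 7^(42/q) mod 43 for each prime factor q of 42:
7^21 ≡ 42 (mod 43)  [q = 2: ≢ 1 ✓]
7^14 ≡ 6 (mod 43)  [q = 3: ≢ 1 ✓]
7^6 ≡ 1 (mod 43)  [q = 7: ≡ 1 ✗]
Since 7^6 ≡ 1, the order of 7 divides 6 < 42, so 7 is not a primitive root.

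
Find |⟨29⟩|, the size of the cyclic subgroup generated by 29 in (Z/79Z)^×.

ord(29) | φ(79) = 79 − 1 = 78 = 2 · 3 · 13.
Divisors of 78: 1, 2, 3, 6, 13, 26, 39, 78.
Check 29^d mod 79 for each divisor in increasing order:
29^1 ≡ 29
29^2 ≡ 51
29^3 ≡ 57
29^6 ≡ 10
29^13 ≡ 56
29^26 ≡ 55
29^39 ≡ 78
29^78 ≡ 1
Therefore the multiplicative order of 29 modulo 79 is 78.

78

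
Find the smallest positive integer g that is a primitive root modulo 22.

φ(22) = φ(2)·φ(11) = 1·10 = 10 = 2 · 5.
g is a primitive root iff g^(10/q) ≢ 1 (mod 22) for each prime q ∈ {2, 5}.
g = 2: gcd(2, 22) = 2 > 1, not a unit — skip.
g = 3: 3^5 ≡ 1 — hits 1, so not a primitive root.
g = 4: gcd(4, 22) = 2 > 1, not a unit — skip.
g = 5: 5^5 ≡ 1 — hits 1, so not a primitive root.
g = 6: gcd(6, 22) = 2 > 1, not a unit — skip.
g = 7: 7^5 ≡ 21; 7^2 ≡ 5 — none is 1, so 7 is a primitive root.
Hence the least primitive root of 22 is 7.

7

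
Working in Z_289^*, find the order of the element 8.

ord(8) | φ(289) = φ(17^2) = 17·(17−1) = 272 = 2^4 · 17.
Divisors of 272: 1, 2, 4, 8, 16, 17, 34, 68, 136, 272.
Check 8^d mod 289 for each divisor in increasing order:
8^1 ≡ 8
8^2 ≡ 64
8^4 ≡ 50
8^8 ≡ 188
8^16 ≡ 86
8^17 ≡ 110
8^34 ≡ 251
8^68 ≡ 288
8^136 ≡ 1
Hence ord(8) = 136.

136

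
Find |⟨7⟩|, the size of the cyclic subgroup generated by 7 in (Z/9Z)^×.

3

The order of 7 must divide φ(9) = φ(3^2) = 3·(3−1) = 6 = 2 · 3.
Divisors of 6: 1, 2, 3, 6.
Evaluate successive powers at the divisors of 6:
7^1 ≡ 7 (mod 9)
7^2 ≡ 4 (mod 9)
7^3 ≡ 1 (mod 9) ✓
The smallest such exponent is 3, so the order of 7 is 3.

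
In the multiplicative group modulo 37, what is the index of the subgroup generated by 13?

1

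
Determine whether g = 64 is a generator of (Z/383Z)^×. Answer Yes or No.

φ(383) = 383 − 1 = 382 = 2 · 191.
64 is a primitive root mod 383 iff 64^(φ(383)/q) ≢ 1 for every prime q | φ(383), i.e. q ∈ {2, 191}.
64^191 ≡ 1 (mod 383)  [q = 2: ≡ 1 ✗]
64^2 ≡ 266 (mod 383)  [q = 191: ≢ 1 ✓]
The check at q = 2 fails, so 64 generates a proper subgroup.

No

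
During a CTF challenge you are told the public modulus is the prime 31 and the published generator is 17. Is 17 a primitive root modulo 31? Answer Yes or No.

Yes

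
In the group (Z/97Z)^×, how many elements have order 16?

8

φ(97) = 97 − 1 = 96 = 2^5 · 3.
(Z/97Z)^× is cyclic (|G| = 96); a cyclic group of order m has exactly φ(d) elements of each order d | m, and none otherwise.
16 = 2^4 divides 96, and φ(16) = 8.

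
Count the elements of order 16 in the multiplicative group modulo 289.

8

φ(289) = φ(17^2) = 17·(17−1) = 272 = 2^4 · 17.
In a cyclic group of order 272, there are φ(d) elements of order d for each divisor d of 272, and zero for non-divisors.
16 = 2^4 divides 272, and φ(16) = 8.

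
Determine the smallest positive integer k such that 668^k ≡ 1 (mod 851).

36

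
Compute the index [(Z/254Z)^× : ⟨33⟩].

3

By Lagrange's theorem, ord_254(33) divides φ(254) = φ(2)·φ(127) = 1·126 = 126 = 2 · 3^2 · 7.
Divisors of 126: 1, 2, 3, 6, 7, 9, 14, 18, 21, 42, 63, 126.
Test each divisor d:
33^1 ≡ 33 (mod 254)
33^2 ≡ 73 (mod 254)
33^3 ≡ 123 (mod 254)
33^6 ≡ 143 (mod 254)
33^7 ≡ 147 (mod 254)
33^9 ≡ 63 (mod 254)
33^14 ≡ 19 (mod 254)
33^18 ≡ 159 (mod 254)
33^21 ≡ 253 (mod 254)
33^42 ≡ 1 (mod 254) ✓
The order of 33 is 42, so the subgroup it generates has 42 elements.
Index = |(Z/254Z)^×| / |⟨33⟩| = 126 / 42 = 3.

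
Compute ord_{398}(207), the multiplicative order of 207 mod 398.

33

By Lagrange's theorem, ord_398(207) divides φ(398) = φ(2)·φ(199) = 1·198 = 198 = 2 · 3^2 · 11.
Divisors of 198: 1, 2, 3, 6, 9, 11, 18, 22, 33, 66, 99, 198.
Test each divisor d:
207^1 ≡ 207
207^2 ≡ 263
207^3 ≡ 313
207^6 ≡ 61
207^9 ≡ 387
207^11 ≡ 291
207^18 ≡ 121
207^22 ≡ 305
207^33 ≡ 1
Therefore the multiplicative order of 207 modulo 398 is 33.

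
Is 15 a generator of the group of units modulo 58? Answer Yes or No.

Yes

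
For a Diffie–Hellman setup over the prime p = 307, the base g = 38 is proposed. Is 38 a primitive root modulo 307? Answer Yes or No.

No

φ(307) = 307 − 1 = 306 = 2 · 3^2 · 17.
An element g generates (Z/307Z)^× iff g^(306/q) ≢ 1 (mod 307) for each prime q ∈ {2, 3, 17}.
38^153 ≡ 306 (mod 307)  [q = 2: ≢ 1 ✓]
38^102 ≡ 1 (mod 307)  [q = 3: ≡ 1 ✗]
38^18 ≡ 269 (mod 307)  [q = 17: ≢ 1 ✓]
38^102 ≡ 1 shows ord(38) | 102, strictly less than φ(307); not a primitive root.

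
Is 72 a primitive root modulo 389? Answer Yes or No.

Yes

φ(389) = 389 − 1 = 388 = 2^2 · 97.
An element g generates (Z/389Z)^× iff g^(388/q) ≢ 1 (mod 389) for each prime q ∈ {2, 97}.
72^194 ≡ 388 (mod 389)  [q = 2: ≢ 1 ✓]
72^4 ≡ 180 (mod 389)  [q = 97: ≢ 1 ✓]
None equal 1, so ord_389(72) = 388: 72 is a primitive root.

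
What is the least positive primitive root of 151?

6

φ(151) = 151 − 1 = 150 = 2 · 3 · 5^2.
g is a primitive root iff g^(150/q) ≢ 1 (mod 151) for each prime q ∈ {2, 3, 5}.
g = 2: 2^75 ≡ 1 — hits 1, so not a primitive root.
g = 3: 3^75 ≡ 150; 3^50 ≡ 1 — hits 1, so not a primitive root.
g = 4: 4^75 ≡ 1 — hits 1, so not a primitive root.
g = 5: 5^75 ≡ 1 — hits 1, so not a primitive root.
g = 6: 6^75 ≡ 150; 6^50 ≡ 32; 6^30 ≡ 59 — none is 1, so 6 is a primitive root.
Hence the least primitive root of 151 is 6.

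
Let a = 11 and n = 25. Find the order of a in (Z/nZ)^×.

Since 11 ∈ (Z/25Z)^×, its order divides φ(25) = φ(5^2) = 5·(5−1) = 20 = 2^2 · 5.
Divisors of 20: 1, 2, 4, 5, 10, 20.
Compute 11^d (mod 25) for the divisors d until we hit 1:
11^1 ≡ 11
11^2 ≡ 21
11^4 ≡ 16
11^5 ≡ 1
So ord_25(11) = 5.

5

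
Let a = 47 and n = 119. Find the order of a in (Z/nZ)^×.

Since 47 ∈ (Z/119Z)^×, its order divides φ(119) = φ(7·17) = (7−1)·(17−1) = 6·16 = 96 = 2^5 · 3.
Divisors of 96: 1, 2, 3, 4, 6, 8, 12, 16, 24, 32, 48, 96.
Compute 47^d (mod 119) for the divisors d until we hit 1:
47^1 ≡ 47 (mod 119)
47^2 ≡ 67 (mod 119)
47^3 ≡ 55 (mod 119)
47^4 ≡ 86 (mod 119)
47^6 ≡ 50 (mod 119)
47^8 ≡ 18 (mod 119)
47^12 ≡ 1 (mod 119) ✓
Therefore the multiplicative order of 47 modulo 119 is 12.

12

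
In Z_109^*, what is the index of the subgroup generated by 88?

2

By Lagrange's theorem, ord_109(88) divides φ(109) = 109 − 1 = 108 = 2^2 · 3^3.
Divisors of 108: 1, 2, 3, 4, 6, 9, 12, 18, 27, 36, 54, 108.
Test each divisor d:
88^1 ≡ 88
88^2 ≡ 5
88^3 ≡ 4
88^4 ≡ 25
88^6 ≡ 16
88^9 ≡ 64
88^12 ≡ 38
88^18 ≡ 63
88^27 ≡ 108
88^36 ≡ 45
88^54 ≡ 1
So ord_109(88) = 54, hence |⟨88⟩| = 54.
Index = |(Z/109Z)^×| / |⟨88⟩| = 108 / 54 = 2.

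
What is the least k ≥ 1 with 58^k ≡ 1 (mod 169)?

Since 58 ∈ (Z/169Z)^×, its order divides φ(169) = φ(13^2) = 13·(13−1) = 156 = 2^2 · 3 · 13.
Divisors of 156: 1, 2, 3, 4, 6, 12, 13, 26, 39, 52, 78, 156.
Evaluate successive powers at the divisors of 156:
58^1 ≡ 58
58^2 ≡ 153
58^3 ≡ 86
58^4 ≡ 87
58^6 ≡ 129
58^12 ≡ 79
58^13 ≡ 19
58^26 ≡ 23
58^39 ≡ 99
58^52 ≡ 22
58^78 ≡ 168
58^156 ≡ 1
So ord_169(58) = 156.

156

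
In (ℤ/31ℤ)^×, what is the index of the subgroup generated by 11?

1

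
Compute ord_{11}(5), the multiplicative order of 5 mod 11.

5

Since 5 ∈ (Z/11Z)^×, its order divides φ(11) = 11 − 1 = 10 = 2 · 5.
Divisors of 10: 1, 2, 5, 10.
Check 5^d mod 11 for each divisor in increasing order:
5^1 ≡ 5
5^2 ≡ 3
5^5 ≡ 1
Therefore the multiplicative order of 5 modulo 11 is 5.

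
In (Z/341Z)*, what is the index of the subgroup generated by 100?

ord(100) | φ(341) = φ(11·31) = (11−1)·(31−1) = 10·30 = 300 = 2^2 · 3 · 5^2.
Divisors of 300: 1, 2, 3, 4, 5, 6, 10, 12, 15, 20, 25, 30, 50, 60, 75, 100, 150, 300.
Test each divisor d:
100^1 ≡ 100
100^2 ≡ 111
100^3 ≡ 188
100^4 ≡ 45
100^5 ≡ 67
100^6 ≡ 221
100^10 ≡ 56
100^12 ≡ 78
100^15 ≡ 1
The order of 100 is 15, so the subgroup it generates has 15 elements.
Index = |(Z/341Z)^×| / |⟨100⟩| = 300 / 15 = 20.

20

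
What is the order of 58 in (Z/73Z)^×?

Since 58 ∈ (Z/73Z)^×, its order divides φ(73) = 73 − 1 = 72 = 2^3 · 3^2.
Divisors of 72: 1, 2, 3, 4, 6, 8, 9, 12, 18, 24, 36, 72.
Check 58^d mod 73 for each divisor in increasing order:
58^1 ≡ 58 (mod 73)
58^2 ≡ 6 (mod 73)
58^3 ≡ 56 (mod 73)
58^4 ≡ 36 (mod 73)
58^6 ≡ 70 (mod 73)
58^8 ≡ 55 (mod 73)
58^9 ≡ 51 (mod 73)
58^12 ≡ 9 (mod 73)
58^18 ≡ 46 (mod 73)
58^24 ≡ 8 (mod 73)
58^36 ≡ 72 (mod 73)
58^72 ≡ 1 (mod 73) ✓
So ord_73(58) = 72.

72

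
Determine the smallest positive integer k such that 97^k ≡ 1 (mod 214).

Since 97 ∈ (Z/214Z)^×, its order divides φ(214) = φ(2)·φ(107) = 1·106 = 106 = 2 · 53.
Divisors of 106: 1, 2, 53, 106.
Compute 97^d (mod 214) for the divisors d until we hit 1:
97^1 ≡ 97 (mod 214)
97^2 ≡ 207 (mod 214)
97^53 ≡ 213 (mod 214)
97^106 ≡ 1 (mod 214) ✓
The smallest such exponent is 106, so the order of 97 is 106.

106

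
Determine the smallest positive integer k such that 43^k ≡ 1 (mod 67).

Since 43 ∈ (Z/67Z)^×, its order divides φ(67) = 67 − 1 = 66 = 2 · 3 · 11.
Divisors of 66: 1, 2, 3, 6, 11, 22, 33, 66.
Test each divisor d:
43^1 ≡ 43 (mod 67)
43^2 ≡ 40 (mod 67)
43^3 ≡ 45 (mod 67)
43^6 ≡ 15 (mod 67)
43^11 ≡ 66 (mod 67)
43^22 ≡ 1 (mod 67) ✓
The smallest such exponent is 22, so the order of 43 is 22.

22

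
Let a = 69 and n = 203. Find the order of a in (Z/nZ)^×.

By Lagrange's theorem, ord_203(69) divides φ(203) = φ(7·29) = (7−1)·(29−1) = 6·28 = 168 = 2^3 · 3 · 7.
Divisors of 168: 1, 2, 3, 4, 6, 7, 8, 12, 14, 21, 24, 28, 42, 56, 84, 168.
Evaluate successive powers at the divisors of 168:
69^1 ≡ 69 (mod 203)
69^2 ≡ 92 (mod 203)
69^3 ≡ 55 (mod 203)
69^4 ≡ 141 (mod 203)
69^6 ≡ 183 (mod 203)
69^7 ≡ 41 (mod 203)
69^8 ≡ 190 (mod 203)
69^12 ≡ 197 (mod 203)
69^14 ≡ 57 (mod 203)
69^21 ≡ 104 (mod 203)
69^24 ≡ 36 (mod 203)
69^28 ≡ 1 (mod 203) ✓
Hence ord(69) = 28.

28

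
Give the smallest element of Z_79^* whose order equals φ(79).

3

φ(79) = 79 − 1 = 78 = 2 · 3 · 13.
Test candidates g = 2, 3, … against the prime factors q ∈ {2, 3, 13} of φ(79): g is a generator iff g^(78/q) ≢ 1 for every such q.
g = 2: 2^39 ≡ 1 — hits 1, so not a primitive root.
g = 3: 3^39 ≡ 78; 3^26 ≡ 23; 3^6 ≡ 18 — none is 1, so 3 is a primitive root.
Hence the least primitive root of 79 is 3.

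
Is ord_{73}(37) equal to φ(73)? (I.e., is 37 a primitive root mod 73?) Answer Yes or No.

No

φ(73) = 73 − 1 = 72 = 2^3 · 3^2.
It suffices to check that the order of 37 is not a proper divisor of 72: compute 37^(72/q) for q ∈ {2, 3}.
37^36 ≡ 1 (mod 73)  [q = 2: ≡ 1 ✗]
37^24 ≡ 8 (mod 73)  [q = 3: ≢ 1 ✓]
37^36 ≡ 1 shows ord(37) | 36, strictly less than φ(73); not a primitive root.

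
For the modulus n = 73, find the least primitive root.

5

φ(73) = 73 − 1 = 72 = 2^3 · 3^2.
g is a primitive root iff g^(72/q) ≢ 1 (mod 73) for each prime q ∈ {2, 3}.
g = 2: 2^36 ≡ 1 — hits 1, so not a primitive root.
g = 3: 3^36 ≡ 1 — hits 1, so not a primitive root.
g = 4: 4^36 ≡ 1 — hits 1, so not a primitive root.
g = 5: 5^36 ≡ 72; 5^24 ≡ 8 — none is 1, so 5 is a primitive root.
The smallest primitive root modulo 73 is 5.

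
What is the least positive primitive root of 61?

2

φ(61) = 61 − 1 = 60 = 2^2 · 3 · 5.
g is a primitive root iff g^(60/q) ≢ 1 (mod 61) for each prime q ∈ {2, 3, 5}.
g = 2: 2^30 ≡ 60; 2^20 ≡ 47; 2^12 ≡ 9 — none is 1, so 2 is a primitive root.
The smallest primitive root modulo 61 is 2.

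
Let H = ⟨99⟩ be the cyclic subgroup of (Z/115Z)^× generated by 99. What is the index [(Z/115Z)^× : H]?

4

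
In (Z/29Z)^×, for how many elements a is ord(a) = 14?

6

φ(29) = 29 − 1 = 28 = 2^2 · 7.
(Z/29Z)^× is cyclic (|G| = 28); a cyclic group of order m has exactly φ(d) elements of each order d | m, and none otherwise.
14 = 2 · 7 divides 28, and φ(14) = 6.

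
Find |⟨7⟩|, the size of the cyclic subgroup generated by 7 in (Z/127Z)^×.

Since 7 ∈ (Z/127Z)^×, its order divides φ(127) = 127 − 1 = 126 = 2 · 3^2 · 7.
Divisors of 126: 1, 2, 3, 6, 7, 9, 14, 18, 21, 42, 63, 126.
Check 7^d mod 127 for each divisor in increasing order:
7^1 ≡ 7
7^2 ≡ 49
7^3 ≡ 89
7^6 ≡ 47
7^7 ≡ 75
7^9 ≡ 119
7^14 ≡ 37
7^18 ≡ 64
7^21 ≡ 108
7^42 ≡ 107
7^63 ≡ 126
7^126 ≡ 1
Therefore the multiplicative order of 7 modulo 127 is 126.

126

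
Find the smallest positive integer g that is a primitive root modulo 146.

5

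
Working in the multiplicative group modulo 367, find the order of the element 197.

ord(197) | φ(367) = 367 − 1 = 366 = 2 · 3 · 61.
Divisors of 366: 1, 2, 3, 6, 61, 122, 183, 366.
Test each divisor d:
197^1 ≡ 197 (mod 367)
197^2 ≡ 274 (mod 367)
197^3 ≡ 29 (mod 367)
197^6 ≡ 107 (mod 367)
197^61 ≡ 84 (mod 367)
197^122 ≡ 83 (mod 367)
197^183 ≡ 366 (mod 367)
197^366 ≡ 1 (mod 367) ✓
Therefore the multiplicative order of 197 modulo 367 is 366.

366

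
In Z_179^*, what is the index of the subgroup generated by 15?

Since 15 ∈ (Z/179Z)^×, its order divides φ(179) = 179 − 1 = 178 = 2 · 89.
Divisors of 178: 1, 2, 89, 178.
Test each divisor d:
15^1 ≡ 15 (mod 179)
15^2 ≡ 46 (mod 179)
15^89 ≡ 1 (mod 179) ✓
So ord_179(15) = 89, hence |⟨15⟩| = 89.
Index = |(Z/179Z)^×| / |⟨15⟩| = 178 / 89 = 2.

2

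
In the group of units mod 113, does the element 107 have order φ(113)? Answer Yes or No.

Yes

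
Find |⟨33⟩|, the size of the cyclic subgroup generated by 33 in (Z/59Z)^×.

58

By Lagrange's theorem, ord_59(33) divides φ(59) = 59 − 1 = 58 = 2 · 29.
Divisors of 58: 1, 2, 29, 58.
Check 33^d mod 59 for each divisor in increasing order:
33^1 ≡ 33 (mod 59)
33^2 ≡ 27 (mod 59)
33^29 ≡ 58 (mod 59)
33^58 ≡ 1 (mod 59) ✓
Hence ord(33) = 58.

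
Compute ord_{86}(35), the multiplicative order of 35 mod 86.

Since 35 ∈ (Z/86Z)^×, its order divides φ(86) = φ(2)·φ(43) = 1·42 = 42 = 2 · 3 · 7.
Divisors of 42: 1, 2, 3, 6, 7, 14, 21, 42.
Evaluate successive powers at the divisors of 42:
35^1 ≡ 35 (mod 86)
35^2 ≡ 21 (mod 86)
35^3 ≡ 47 (mod 86)
35^6 ≡ 59 (mod 86)
35^7 ≡ 1 (mod 86) ✓
The smallest such exponent is 7, so the order of 35 is 7.

7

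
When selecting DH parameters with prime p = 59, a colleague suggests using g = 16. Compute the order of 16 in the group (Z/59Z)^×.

Since 16 ∈ (Z/59Z)^×, its order divides φ(59) = 59 − 1 = 58 = 2 · 29.
Divisors of 58: 1, 2, 29, 58.
Test each divisor d:
16^1 ≡ 16
16^2 ≡ 20
16^29 ≡ 1
So ord_59(16) = 29.

29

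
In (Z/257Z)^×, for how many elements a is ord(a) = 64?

32

φ(257) = 257 − 1 = 256 = 2^8.
Since (Z/257Z)^× is cyclic of order 256, the number of elements of order d is φ(d) when d | 256 and 0 otherwise.
64 = 2^6 divides 256, and φ(64) = 32.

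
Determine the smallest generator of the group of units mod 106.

3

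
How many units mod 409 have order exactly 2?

1

φ(409) = 409 − 1 = 408 = 2^3 · 3 · 17.
Since (Z/409Z)^× is cyclic of order 408, the number of elements of order d is φ(d) when d | 408 and 0 otherwise.
2 | 408, and φ(2) = 2 − 1 = 1.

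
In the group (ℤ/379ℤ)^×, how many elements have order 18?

6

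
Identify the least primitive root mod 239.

7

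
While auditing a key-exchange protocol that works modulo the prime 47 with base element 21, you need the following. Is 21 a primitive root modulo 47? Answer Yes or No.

No

φ(47) = 47 − 1 = 46 = 2 · 23.
It suffices to check that the order of 21 is not a proper divisor of 46: compute 21^(46/q) for q ∈ {2, 23}.
21^23 ≡ 1 (mod 47)  [q = 2: ≡ 1 ✗]
21^2 ≡ 18 (mod 47)  [q = 23: ≢ 1 ✓]
The check at q = 2 fails, so 21 generates a proper subgroup.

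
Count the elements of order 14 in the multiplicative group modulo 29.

6

φ(29) = 29 − 1 = 28 = 2^2 · 7.
In a cyclic group of order 28, there are φ(d) elements of order d for each divisor d of 28, and zero for non-divisors.
14 = 2 · 7 divides 28, and φ(14) = 6.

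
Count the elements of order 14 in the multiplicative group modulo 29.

φ(29) = 29 − 1 = 28 = 2^2 · 7.
(Z/29Z)^× is cyclic (|G| = 28); a cyclic group of order m has exactly φ(d) elements of each order d | m, and none otherwise.
14 = 2 · 7 divides 28, and φ(14) = 6.

6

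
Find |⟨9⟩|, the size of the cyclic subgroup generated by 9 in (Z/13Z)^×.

3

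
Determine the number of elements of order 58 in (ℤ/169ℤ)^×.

0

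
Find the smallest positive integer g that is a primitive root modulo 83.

φ(83) = 83 − 1 = 82 = 2 · 41.
Test candidates g = 2, 3, … against the prime factors q ∈ {2, 41} of φ(83): g is a generator iff g^(82/q) ≢ 1 for every such q.
g = 2: 2^41 ≡ 82; 2^2 ≡ 4 — none is 1, so 2 is a primitive root.
So 2 is the smallest generator of (Z/83Z)^×.

2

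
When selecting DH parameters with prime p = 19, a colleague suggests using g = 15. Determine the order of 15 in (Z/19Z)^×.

By Lagrange's theorem, ord_19(15) divides φ(19) = 19 − 1 = 18 = 2 · 3^2.
Divisors of 18: 1, 2, 3, 6, 9, 18.
Compute 15^d (mod 19) for the divisors d until we hit 1:
15^1 ≡ 15 (mod 19)
15^2 ≡ 16 (mod 19)
15^3 ≡ 12 (mod 19)
15^6 ≡ 11 (mod 19)
15^9 ≡ 18 (mod 19)
15^18 ≡ 1 (mod 19) ✓
The smallest such exponent is 18, so the order of 15 is 18.

18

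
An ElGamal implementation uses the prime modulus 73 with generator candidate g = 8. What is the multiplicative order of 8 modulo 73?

3

By Lagrange's theorem, ord_73(8) divides φ(73) = 73 − 1 = 72 = 2^3 · 3^2.
Divisors of 72: 1, 2, 3, 4, 6, 8, 9, 12, 18, 24, 36, 72.
Test each divisor d:
8^1 ≡ 8
8^2 ≡ 64
8^3 ≡ 1
So ord_73(8) = 3.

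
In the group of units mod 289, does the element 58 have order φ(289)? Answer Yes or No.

φ(289) = φ(17^2) = 17·(17−1) = 272 = 2^4 · 17.
An element g generates (Z/289Z)^× iff g^(272/q) ≢ 1 (mod 289) for each prime q ∈ {2, 17}.
58^136 ≡ 288 (mod 289)  [q = 2: ≢ 1 ✓]
58^16 ≡ 86 (mod 289)  [q = 17: ≢ 1 ✓]
None equal 1, so ord_289(58) = 272: 58 is a primitive root.

Yes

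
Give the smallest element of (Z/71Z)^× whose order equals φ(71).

7

φ(71) = 71 − 1 = 70 = 2 · 5 · 7.
Test candidates g = 2, 3, … against the prime factors q ∈ {2, 5, 7} of φ(71): g is a generator iff g^(70/q) ≢ 1 for every such q.
g = 2: 2^35 ≡ 1 — hits 1, so not a primitive root.
g = 3: 3^35 ≡ 1 — hits 1, so not a primitive root.
g = 4: 4^35 ≡ 1 — hits 1, so not a primitive root.
g = 5: 5^35 ≡ 1 — hits 1, so not a primitive root.
g = 6: 6^35 ≡ 1 — hits 1, so not a primitive root.
g = 7: 7^35 ≡ 70; 7^14 ≡ 54; 7^10 ≡ 45 — none is 1, so 7 is a primitive root.
Hence the least primitive root of 71 is 7.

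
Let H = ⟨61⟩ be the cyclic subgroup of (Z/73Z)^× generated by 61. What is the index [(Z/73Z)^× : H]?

ord(61) | φ(73) = 73 − 1 = 72 = 2^3 · 3^2.
Divisors of 72: 1, 2, 3, 4, 6, 8, 9, 12, 18, 24, 36, 72.
Compute 61^d (mod 73) for the divisors d until we hit 1:
61^1 ≡ 61 (mod 73)
61^2 ≡ 71 (mod 73)
61^3 ≡ 24 (mod 73)
61^4 ≡ 4 (mod 73)
61^6 ≡ 65 (mod 73)
61^8 ≡ 16 (mod 73)
61^9 ≡ 27 (mod 73)
61^12 ≡ 64 (mod 73)
61^18 ≡ 72 (mod 73)
61^24 ≡ 8 (mod 73)
61^36 ≡ 1 (mod 73) ✓
The order of 61 is 36, so the subgroup it generates has 36 elements.
Index = |(Z/73Z)^×| / |⟨61⟩| = 72 / 36 = 2.

2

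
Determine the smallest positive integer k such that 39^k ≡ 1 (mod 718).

358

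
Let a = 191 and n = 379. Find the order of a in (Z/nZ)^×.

ord(191) | φ(379) = 379 − 1 = 378 = 2 · 3^3 · 7.
Divisors of 378: 1, 2, 3, 6, 7, 9, 14, 18, 21, 27, 42, 54, 63, 126, 189, 378.
Test each divisor d:
191^1 ≡ 191
191^2 ≡ 97
191^3 ≡ 335
191^6 ≡ 41
191^7 ≡ 251
191^9 ≡ 91
191^14 ≡ 87
191^18 ≡ 322
191^21 ≡ 234
191^27 ≡ 119
191^42 ≡ 180
191^54 ≡ 138
191^63 ≡ 51
191^126 ≡ 327
191^189 ≡ 1
Hence ord(191) = 189.

189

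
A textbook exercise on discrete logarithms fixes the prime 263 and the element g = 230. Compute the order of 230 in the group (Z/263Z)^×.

262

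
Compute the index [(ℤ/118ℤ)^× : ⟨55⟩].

1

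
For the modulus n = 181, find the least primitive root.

2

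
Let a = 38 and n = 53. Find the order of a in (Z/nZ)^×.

Since 38 ∈ (Z/53Z)^×, its order divides φ(53) = 53 − 1 = 52 = 2^2 · 13.
Divisors of 52: 1, 2, 4, 13, 26, 52.
Check 38^d mod 53 for each divisor in increasing order:
38^1 ≡ 38 (mod 53)
38^2 ≡ 13 (mod 53)
38^4 ≡ 10 (mod 53)
38^13 ≡ 52 (mod 53)
38^26 ≡ 1 (mod 53) ✓
So ord_53(38) = 26.

26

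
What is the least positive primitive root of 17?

φ(17) = 17 − 1 = 16 = 2^4.
Test candidates g = 2, 3, … against the prime factors q ∈ {2} of φ(17): g is a generator iff g^(16/q) ≢ 1 for every such q.
g = 2: 2^8 ≡ 1 — hits 1, so not a primitive root.
g = 3: 3^8 ≡ 16 — none is 1, so 3 is a primitive root.
Hence the least primitive root of 17 is 3.

3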